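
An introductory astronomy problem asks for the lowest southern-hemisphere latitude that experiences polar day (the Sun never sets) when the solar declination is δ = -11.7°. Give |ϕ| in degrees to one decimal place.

Polar day requires cos h₀ = −tan ϕ tan δ ≤ −1, i.e. tan ϕ tan δ ≥ 1.
The boundary is |tan ϕ| · |tan δ| = 1, so |ϕ| = 90° − |δ| = 90° − 11.7° = 78.3° in the southern hemisphere.

|ϕ| = 78.3°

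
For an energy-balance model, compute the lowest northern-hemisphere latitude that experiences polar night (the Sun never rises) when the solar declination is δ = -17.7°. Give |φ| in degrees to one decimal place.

Polar night requires cos H₀ = −tan φ tan δ ≥ 1, i.e. tan φ tan δ ≤ −1.
The boundary is |tan φ| · |tan δ| = 1, so |φ| = 90° − |δ| = 90° − 17.7° = 72.3° in the northern hemisphere.

|φ| = 72.3°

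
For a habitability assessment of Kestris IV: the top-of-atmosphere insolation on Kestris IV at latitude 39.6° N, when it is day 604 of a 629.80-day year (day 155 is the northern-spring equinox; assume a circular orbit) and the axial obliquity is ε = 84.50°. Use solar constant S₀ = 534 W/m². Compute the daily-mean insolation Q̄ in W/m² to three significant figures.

Solar longitude: λ_s = 360° × (604 − 155)/629.80 = 256.653°.
sin δ = sin 84.50° × sin 256.653° = -0.96851, so δ = -75.583°.
cos H₀ = −tan(+39.6°) tan(-75.583°) = 3.2181 ≥ 1 ⇒ polar night, H₀ = 0 and Q̄ = 0.

Q̄ ≈ 0.00 W/m²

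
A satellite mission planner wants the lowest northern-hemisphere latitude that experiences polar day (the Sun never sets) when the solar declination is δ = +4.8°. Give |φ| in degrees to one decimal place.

Polar day requires cos H₀ = −tan φ tan δ ≤ −1, i.e. tan φ tan δ ≥ 1.
The boundary is |tan φ| · |tan δ| = 1, so |φ| = 90° − |δ| = 90° − 4.8° = 85.2° in the northern hemisphere.

|φ| = 85.2°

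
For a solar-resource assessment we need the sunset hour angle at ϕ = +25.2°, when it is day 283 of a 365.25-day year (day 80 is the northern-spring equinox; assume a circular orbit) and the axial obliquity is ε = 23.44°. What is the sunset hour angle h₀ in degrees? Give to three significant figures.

Solar longitude: L_s = 360° × (283 − 80)/365.25 = 200.082°.
sin δ = sin 23.44° × sin 200.082° = -0.13659, so δ = -7.850°.
cos h₀ = −tan ϕ · tan δ = −tan(+25.2°) × tan(-7.850°) = 0.0649, so h₀ = 1.5059 rad = 86.28°.

h₀ = 86.3°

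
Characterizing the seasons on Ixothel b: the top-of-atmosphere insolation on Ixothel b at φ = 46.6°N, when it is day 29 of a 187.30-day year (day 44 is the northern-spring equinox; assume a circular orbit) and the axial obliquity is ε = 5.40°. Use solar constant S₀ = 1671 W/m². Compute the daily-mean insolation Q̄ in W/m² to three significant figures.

Q̄ ≈ 338 W/m²

Solar longitude: λ_s = 360° × (29 − 44)/187.30 = -28.831°, i.e. -28.831° + 360° = 331.169°.
sin δ = sin 5.40° × sin 331.169° = -0.04538, so δ = -2.601°.
cos H₀ = −tan(+46.6°) tan(-2.601°) = 0.0480, H₀ = 1.5227 rad.
Bracket: H₀ sin φ sin δ + cos φ cos δ sin H₀ = 1.5227×0.72657×-0.04538 + 0.68709×0.99897×0.99885 = -0.050206 + 0.685593 = 0.635387.
Q̄ = (S₀/π) × [bracket] = (1671/π) × 0.635387 = 338.0 W/m².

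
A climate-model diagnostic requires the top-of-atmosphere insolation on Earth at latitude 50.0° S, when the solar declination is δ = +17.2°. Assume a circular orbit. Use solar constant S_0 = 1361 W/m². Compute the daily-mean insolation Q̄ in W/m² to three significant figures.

Q̄ ≈ 130 W/m²

cos h₀ = −tan(-50.0°) tan(+17.200°) = 0.3689, h₀ = 1.1930 rad.
Bracket: h₀ sin ϕ sin δ + cos ϕ cos δ sin h₀ = 1.1930×-0.76604×0.29571 + 0.64279×0.95528×0.92947 = -0.270245 + 0.570736 = 0.300491.
Q̄ = (S_0/π) × [bracket] = (1361/π) × 0.300491 = 130.2 W/m².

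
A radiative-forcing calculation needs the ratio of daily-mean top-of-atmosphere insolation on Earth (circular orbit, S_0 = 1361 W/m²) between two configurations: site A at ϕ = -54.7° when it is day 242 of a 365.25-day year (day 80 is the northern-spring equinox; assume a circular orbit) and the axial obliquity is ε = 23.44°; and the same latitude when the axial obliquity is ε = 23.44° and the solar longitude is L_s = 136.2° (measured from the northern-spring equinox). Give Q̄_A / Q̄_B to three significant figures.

— Configuration A (ϕ=-54.7°):
Solar longitude: L_s = 360° × (242 − 80)/365.25 = 159.671°.
sin δ = sin 23.44° × sin 159.671° = 0.13819, so δ = +7.943°.
cos h₀ = −tan(-54.7°) tan(+7.943°) = 0.1971, h₀ = 1.3724 rad.
Bracket: h₀ sin ϕ sin δ + cos ϕ cos δ sin h₀ = 1.3724×-0.81614×0.13819 + 0.57786×0.99041×0.98039 = -0.154783 + 0.561095 = 0.406312.
Q̄ = (S_0/π) × [bracket] = (1361/π) × 0.406312 = 176.02 W/m².
— Configuration B (ϕ=-54.7°):
Solar declination: sin δ = sin ε · sin L_s = sin 23.44° × sin 136.2° = 0.27533, so δ = +15.981°.
cos h₀ = −tan(-54.7°) tan(+15.981°) = 0.4045, h₀ = 1.1544 rad.
Bracket: h₀ sin ϕ sin δ + cos ϕ cos δ sin h₀ = 1.1544×-0.81614×0.27533 + 0.57786×0.96135×0.91454 = -0.259403 + 0.508050 = 0.248647.
Q̄ = (S_0/π) × [bracket] = (1361/π) × 0.248647 = 107.72 W/m².
Ratio Q̄_A / Q̄_B = 176.02 / 107.72 = 1.634.

Q̄_A / Q̄_B ≈ 1.63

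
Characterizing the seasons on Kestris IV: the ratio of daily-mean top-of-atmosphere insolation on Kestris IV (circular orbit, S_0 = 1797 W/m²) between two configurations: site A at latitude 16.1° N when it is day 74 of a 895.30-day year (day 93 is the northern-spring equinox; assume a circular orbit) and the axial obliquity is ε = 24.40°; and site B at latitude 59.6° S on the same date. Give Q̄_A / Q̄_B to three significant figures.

Q̄_A / Q̄_B ≈ 1.61

— Configuration A (ϕ=+16.1°):
Solar longitude: L_s = 360° × (74 − 93)/895.30 = -7.640°, i.e. -7.640° + 360° = 352.360°.
sin δ = sin 24.40° × sin 352.360° = -0.05492, so δ = -3.148°.
cos h₀ = −tan(+16.1°) tan(-3.148°) = 0.0159, h₀ = 1.5549 rad.
Bracket: h₀ sin ϕ sin δ + cos ϕ cos δ sin h₀ = 1.5549×0.27731×-0.05492 + 0.96078×0.99849×0.99987 = -0.023681 + 0.959205 = 0.935524.
Q̄ = (S_0/π) × [bracket] = (1797/π) × 0.935524 = 535.12 W/m².
— Configuration B (ϕ=-59.6°):
cos h₀ = −tan(-59.6°) tan(-3.148°) = -0.0938, h₀ = 1.6647 rad.
Bracket: h₀ sin ϕ sin δ + cos ϕ cos δ sin h₀ = 1.6647×-0.86251×-0.05492 + 0.50603×0.99849×0.99560 = 0.078855 + 0.503043 = 0.581898.
Q̄ = (S_0/π) × [bracket] = (1797/π) × 0.581898 = 332.85 W/m².
Ratio Q̄_A / Q̄_B = 535.12 / 332.85 = 1.608.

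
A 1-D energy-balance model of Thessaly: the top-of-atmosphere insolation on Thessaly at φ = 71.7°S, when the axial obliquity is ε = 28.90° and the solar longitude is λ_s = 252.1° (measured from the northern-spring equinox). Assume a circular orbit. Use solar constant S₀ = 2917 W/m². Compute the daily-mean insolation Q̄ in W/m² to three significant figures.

Q̄ ≈ 1.27e+03 W/m²

Solar declination: sin δ = sin ε · sin λ_s = sin 28.90° × sin 252.1° = -0.45989, so δ = -27.380°.
cos H₀ = −tan(-71.7°) tan(-27.380°) = -1.5660 ≤ −1 ⇒ polar day, H₀ = π.
Bracket: H₀ sin φ sin δ + cos φ cos δ sin H₀ = 3.1416×-0.94943×-0.45989 + 0.31399×0.88798×0.00000 = 1.371727 + 0.000000 = 1.371727.
Q̄ = (S₀/π) × [bracket] = (2917/π) × 1.371727 = 1274 W/m².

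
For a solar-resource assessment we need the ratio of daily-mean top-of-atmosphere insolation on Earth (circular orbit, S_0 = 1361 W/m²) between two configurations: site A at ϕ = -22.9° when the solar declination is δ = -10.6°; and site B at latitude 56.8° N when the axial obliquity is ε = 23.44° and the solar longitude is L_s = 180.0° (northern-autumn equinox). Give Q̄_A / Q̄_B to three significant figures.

Q̄_A / Q̄_B ≈ 1.86

— Configuration A (ϕ=-22.9°):
cos h₀ = −tan(-22.9°) tan(-10.600°) = -0.0791, h₀ = 1.6499 rad.
Bracket: h₀ sin ϕ sin δ + cos ϕ cos δ sin h₀ = 1.6499×-0.38912×-0.18395 + 0.92119×0.98294×0.99687 = 0.118098 + 0.902640 = 1.020738.
Q̄ = (S_0/π) × [bracket] = (1361/π) × 1.020738 = 442.20 W/m².
— Configuration B (ϕ=+56.8°):
Solar declination: sin δ = sin ε · sin L_s = sin 23.44° × sin 180.0° = 0.00000, so δ = +0.000°.
cos h₀ = −tan(+56.8°) tan(+0.000°) = -0.0000, h₀ = 1.5708 rad.
Bracket: h₀ sin ϕ sin δ + cos ϕ cos δ sin h₀ = 1.5708×0.83676×0.00000 + 0.54756×1.00000×1.00000 = 0.000000 + 0.547560 = 0.547560.
Q̄ = (S_0/π) × [bracket] = (1361/π) × 0.547560 = 237.21 W/m².
Ratio Q̄_A / Q̄_B = 442.20 / 237.21 = 1.864.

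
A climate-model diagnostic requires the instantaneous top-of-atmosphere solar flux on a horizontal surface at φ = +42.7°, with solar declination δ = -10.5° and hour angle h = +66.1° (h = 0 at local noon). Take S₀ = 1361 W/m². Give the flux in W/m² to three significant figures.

230 W/m²

cos θ_z = sin φ sin δ + cos φ cos δ cos h = -0.123585 + 0.292759 = 0.169174.
Flux = S₀ · cos θ_z = 1361 × 0.169174 = 230.2 W/m².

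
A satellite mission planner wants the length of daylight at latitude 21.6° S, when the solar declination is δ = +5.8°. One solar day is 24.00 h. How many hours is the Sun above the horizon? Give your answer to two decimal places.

cos H₀ = −tan φ · tan δ = −tan(-21.6°) × tan(+5.800°) = 0.0402, so H₀ = 1.5306 rad = 87.70°.
Daylight = 2H₀/(2π) × 24.00 h = (1.5306/π) × 24.00 = 11.69 h.

11.69 h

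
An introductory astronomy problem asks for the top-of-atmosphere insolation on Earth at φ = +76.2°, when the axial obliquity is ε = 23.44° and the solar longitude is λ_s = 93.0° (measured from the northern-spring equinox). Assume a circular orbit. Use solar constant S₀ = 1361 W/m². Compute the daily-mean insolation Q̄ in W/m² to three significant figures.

Solar declination: sin δ = sin ε · sin λ_s = sin 23.44° × sin 93.0° = 0.39724, so δ = +23.406°.
cos H₀ = −tan(+76.2°) tan(+23.406°) = -1.7623 ≤ −1 ⇒ polar day, H₀ = π.
Bracket: H₀ sin φ sin δ + cos φ cos δ sin H₀ = 3.1416×0.97113×0.39724 + 0.23853×0.91771×0.00000 = 1.211940 + 0.000000 = 1.211940.
Q̄ = (S₀/π) × [bracket] = (1361/π) × 1.211940 = 525.0 W/m².

Q̄ ≈ 525 W/m²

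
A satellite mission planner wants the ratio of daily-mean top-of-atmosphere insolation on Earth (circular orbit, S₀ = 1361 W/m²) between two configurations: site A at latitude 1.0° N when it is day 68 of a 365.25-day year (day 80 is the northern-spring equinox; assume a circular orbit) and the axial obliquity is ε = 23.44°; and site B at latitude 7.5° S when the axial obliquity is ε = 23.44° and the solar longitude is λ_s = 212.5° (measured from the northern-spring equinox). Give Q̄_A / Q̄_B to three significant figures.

Q̄_A / Q̄_B ≈ 0.982

— Configuration A (φ=+1.0°):
Solar longitude: λ_s = 360° × (68 − 80)/365.25 = -11.828°, i.e. -11.828° + 360° = 348.172°.
sin δ = sin 23.44° × sin 348.172° = -0.08153, so δ = -4.677°.
cos H₀ = −tan(+1.0°) tan(-4.677°) = 0.0014, H₀ = 1.5694 rad.
Bracket: H₀ sin φ sin δ + cos φ cos δ sin H₀ = 1.5694×0.01745×-0.08153 + 0.99985×0.99667×1.00000 = -0.002233 + 0.996520 = 0.994287.
Q̄ = (S₀/π) × [bracket] = (1361/π) × 0.994287 = 430.74 W/m².
— Configuration B (φ=-7.5°):
Solar declination: sin δ = sin ε · sin λ_s = sin 23.44° × sin 212.5° = -0.21373, so δ = -12.341°.
cos H₀ = −tan(-7.5°) tan(-12.341°) = -0.0288, H₀ = 1.5996 rad.
Bracket: H₀ sin φ sin δ + cos φ cos δ sin H₀ = 1.5996×-0.13053×-0.21373 + 0.99144×0.97689×0.99959 = 0.044626 + 0.968131 = 1.012757.
Q̄ = (S₀/π) × [bracket] = (1361/π) × 1.012757 = 438.75 W/m².
Ratio Q̄_A / Q̄_B = 430.74 / 438.75 = 0.9817.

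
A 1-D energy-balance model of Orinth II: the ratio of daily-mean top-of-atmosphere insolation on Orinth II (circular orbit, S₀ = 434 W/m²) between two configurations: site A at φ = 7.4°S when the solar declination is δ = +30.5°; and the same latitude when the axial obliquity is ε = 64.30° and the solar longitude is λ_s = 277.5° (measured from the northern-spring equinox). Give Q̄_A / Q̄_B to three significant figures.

Q̄_A / Q̄_B ≈ 1.18

— Configuration A (φ=-7.4°):
cos H₀ = −tan(-7.4°) tan(+30.500°) = 0.0765, H₀ = 1.4942 rad.
Bracket: H₀ sin φ sin δ + cos φ cos δ sin H₀ = 1.4942×-0.12880×0.50754 + 0.99167×0.86163×0.99707 = -0.097678 + 0.851949 = 0.754271.
Q̄ = (S₀/π) × [bracket] = (434/π) × 0.754271 = 104.20 W/m².
— Configuration B (φ=-7.4°):
Solar declination: sin δ = sin ε · sin λ_s = sin 64.30° × sin 277.5° = -0.89337, so δ = -63.300°.
cos H₀ = −tan(-7.4°) tan(-63.300°) = -0.2582, H₀ = 1.8320 rad.
Bracket: H₀ sin φ sin δ + cos φ cos δ sin H₀ = 1.8320×-0.12880×-0.89337 + 0.99167×0.44933×0.96608 = 0.210801 + 0.430473 = 0.641274.
Q̄ = (S₀/π) × [bracket] = (434/π) × 0.641274 = 88.590 W/m².
Ratio Q̄_A / Q̄_B = 104.20 / 88.590 = 1.176.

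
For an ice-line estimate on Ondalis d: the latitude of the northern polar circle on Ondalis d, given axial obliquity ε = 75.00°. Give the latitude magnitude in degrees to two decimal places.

15.00°

The polar circle is the lowest latitude that experiences at least one full rotation of continuous daylight at the northern-summer solstice; it lies at |φ| = 90° − ε = 90° − 75.00° = 15.00°.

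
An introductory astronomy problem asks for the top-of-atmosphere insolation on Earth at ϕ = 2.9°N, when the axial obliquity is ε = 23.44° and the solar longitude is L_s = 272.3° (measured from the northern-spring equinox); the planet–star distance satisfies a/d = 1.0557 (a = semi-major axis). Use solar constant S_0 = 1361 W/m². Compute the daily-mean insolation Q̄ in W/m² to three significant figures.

Solar declination: sin δ = sin ε · sin L_s = sin 23.44° × sin 272.3° = -0.39747, so δ = -23.420°.
cos h₀ = −tan(+2.9°) tan(-23.420°) = 0.0219, h₀ = 1.5489 rad.
Bracket: h₀ sin ϕ sin δ + cos ϕ cos δ sin h₀ = 1.5489×0.05059×-0.39747 + 0.99872×0.91762×0.99976 = -0.031145 + 0.916225 = 0.885080.
Inverse-square distance factor (a/d)² = 1.0557² = 1.114502.
Q̄ = (S_0/π) × 1.114502 × [bracket] = (1361/π) × 1.114502 × 0.885080 = 427.3 W/m².

Q̄ ≈ 427 W/m²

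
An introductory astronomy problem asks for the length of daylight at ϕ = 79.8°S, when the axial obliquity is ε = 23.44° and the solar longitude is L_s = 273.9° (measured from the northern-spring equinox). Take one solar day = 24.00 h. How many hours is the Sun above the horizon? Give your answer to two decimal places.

Solar declination: sin δ = sin ε · sin L_s = sin 23.44° × sin 273.9° = -0.39687, so δ = -23.382°.
Sunrise equation: cos h₀ = −tan ϕ · tan δ = -2.4030 ≤ −1, so the Sun never sets (polar day) and h₀ = π.
Daylight = 2h₀/(2π) × 24.00 h = (3.1416/π) × 24.00 = 24.00 h.

24.00 h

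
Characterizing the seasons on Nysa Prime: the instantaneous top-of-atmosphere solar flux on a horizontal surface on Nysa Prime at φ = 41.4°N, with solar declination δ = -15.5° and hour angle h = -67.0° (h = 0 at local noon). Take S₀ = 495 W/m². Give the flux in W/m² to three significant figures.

52.3 W/m²

cos θ_z = sin φ sin δ + cos φ cos δ cos h = -0.176728 + 0.282432 = 0.105704.
Flux = S₀ · cos θ_z = 495 × 0.105704 = 52.32 W/m².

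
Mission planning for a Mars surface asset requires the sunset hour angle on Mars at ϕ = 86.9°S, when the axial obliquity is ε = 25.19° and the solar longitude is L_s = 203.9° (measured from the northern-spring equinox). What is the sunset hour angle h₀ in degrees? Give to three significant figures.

Solar declination: sin δ = sin ε · sin L_s = sin 25.19° × sin 203.9° = -0.17244, so δ = -9.930°.
Sunrise equation: cos h₀ = −tan ϕ · tan δ = -3.2324 ≤ −1, so the Sun never sets (polar day) and h₀ = π.

h₀ = 180°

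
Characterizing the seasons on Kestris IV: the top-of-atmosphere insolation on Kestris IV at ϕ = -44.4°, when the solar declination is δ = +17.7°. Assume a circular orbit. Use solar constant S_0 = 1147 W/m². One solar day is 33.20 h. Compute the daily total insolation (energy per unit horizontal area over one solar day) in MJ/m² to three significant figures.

16.6 MJ/m²

cos h₀ = −tan(-44.4°) tan(+17.700°) = 0.3125, h₀ = 1.2529 rad.
Bracket: h₀ sin ϕ sin δ + cos ϕ cos δ sin h₀ = 1.2529×-0.69966×0.30403 + 0.71447×0.95266×0.94991 = -0.266514 + 0.646553 = 0.380039.
Q̄ = (S_0/π) × [bracket] = (1147/π) × 0.380039 = 138.75 W/m².
Daily total = Q̄ × 33.20 h × 3600 s/h = 138.75 × 33.20 × 3600 / 10⁶ = 16.58 MJ/m².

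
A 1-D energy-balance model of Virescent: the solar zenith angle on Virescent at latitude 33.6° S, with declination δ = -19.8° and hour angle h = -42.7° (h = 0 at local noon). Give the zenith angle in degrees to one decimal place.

θ_z = 40.2°

cos θ_z = sin ϕ sin δ + cos ϕ cos δ cos h = 0.187455 + 0.575938 = 0.763393.
θ_z = arccos(0.763393) = 40.2°.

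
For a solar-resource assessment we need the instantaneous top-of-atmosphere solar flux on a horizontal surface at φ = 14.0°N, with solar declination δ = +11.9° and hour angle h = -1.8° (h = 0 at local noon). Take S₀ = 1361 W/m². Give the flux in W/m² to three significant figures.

1.36e+03 W/m²

cos θ_z = sin φ sin δ + cos φ cos δ cos h = 0.049885 + 0.948975 = 0.998860.
Flux = S₀ · cos θ_z = 1361 × 0.998860 = 1359 W/m².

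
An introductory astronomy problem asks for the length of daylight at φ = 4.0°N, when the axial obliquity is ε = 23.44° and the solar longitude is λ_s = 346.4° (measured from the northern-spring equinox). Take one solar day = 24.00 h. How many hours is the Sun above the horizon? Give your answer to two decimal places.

11.95 h

Solar declination: sin δ = sin ε · sin λ_s = sin 23.44° × sin 346.4° = -0.09354, so δ = -5.367°.
cos H₀ = −tan φ · tan δ = −tan(+4.0°) × tan(-5.367°) = 0.0066, so H₀ = 1.5642 rad = 89.62°.
Daylight = 2H₀/(2π) × 24.00 h = (1.5642/π) × 24.00 = 11.95 h.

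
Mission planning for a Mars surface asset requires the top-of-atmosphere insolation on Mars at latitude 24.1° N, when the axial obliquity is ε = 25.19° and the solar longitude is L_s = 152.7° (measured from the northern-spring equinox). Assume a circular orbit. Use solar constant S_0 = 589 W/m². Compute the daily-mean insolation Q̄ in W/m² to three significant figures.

Q̄ ≈ 192 W/m²

Solar declination: sin δ = sin ε · sin L_s = sin 25.19° × sin 152.7° = 0.19521, so δ = +11.257°.
cos h₀ = −tan(+24.1°) tan(+11.257°) = -0.0890, h₀ = 1.6599 rad.
Bracket: h₀ sin ϕ sin δ + cos ϕ cos δ sin h₀ = 1.6599×0.40833×0.19521 + 0.91283×0.98076×0.99603 = 0.132311 + 0.891713 = 1.024024.
Q̄ = (S_0/π) × [bracket] = (589/π) × 1.024024 = 192.0 W/m².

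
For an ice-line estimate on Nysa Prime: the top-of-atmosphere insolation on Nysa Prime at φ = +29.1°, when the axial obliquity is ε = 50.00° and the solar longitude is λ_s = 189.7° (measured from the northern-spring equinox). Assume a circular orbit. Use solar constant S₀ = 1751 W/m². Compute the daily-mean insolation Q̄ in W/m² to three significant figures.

Solar declination: sin δ = sin ε · sin λ_s = sin 50.00° × sin 189.7° = -0.12907, so δ = -7.416°.
cos H₀ = −tan(+29.1°) tan(-7.416°) = 0.0724, H₀ = 1.4983 rad.
Bracket: H₀ sin φ sin δ + cos φ cos δ sin H₀ = 1.4983×0.48634×-0.12907 + 0.87377×0.99164×0.99737 = -0.094051 + 0.864186 = 0.770135.
Q̄ = (S₀/π) × [bracket] = (1751/π) × 0.770135 = 429.2 W/m².

Q̄ ≈ 429 W/m²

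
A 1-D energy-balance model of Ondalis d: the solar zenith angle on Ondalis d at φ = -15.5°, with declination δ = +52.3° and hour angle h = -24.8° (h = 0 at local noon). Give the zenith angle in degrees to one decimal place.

cos θ_z = sin φ sin δ + cos φ cos δ cos h = -0.211445 + 0.534941 = 0.323496.
θ_z = arccos(0.323496) = 71.1°.

θ_z = 71.1°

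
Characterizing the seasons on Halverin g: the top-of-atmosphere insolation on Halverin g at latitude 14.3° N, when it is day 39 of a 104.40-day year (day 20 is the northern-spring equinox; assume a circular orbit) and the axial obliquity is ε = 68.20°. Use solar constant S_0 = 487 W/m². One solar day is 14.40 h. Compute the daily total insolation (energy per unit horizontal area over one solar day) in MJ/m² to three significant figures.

Solar longitude: L_s = 360° × (39 − 20)/104.40 = 65.517°.
sin δ = sin 68.20° × sin 65.517° = 0.84500, so δ = +57.672°.
cos h₀ = −tan(+14.3°) tan(+57.672°) = -0.4028, h₀ = 1.9853 rad.
Bracket: h₀ sin ϕ sin δ + cos ϕ cos δ sin h₀ = 1.9853×0.24700×0.84500 + 0.96902×0.53476×0.91530 = 0.414362 + 0.474302 = 0.888664.
Q̄ = (S_0/π) × [bracket] = (487/π) × 0.888664 = 137.76 W/m².
Daily total = Q̄ × 14.40 h × 3600 s/h = 137.76 × 14.40 × 3600 / 10⁶ = 7.141 MJ/m².

7.14 MJ/m²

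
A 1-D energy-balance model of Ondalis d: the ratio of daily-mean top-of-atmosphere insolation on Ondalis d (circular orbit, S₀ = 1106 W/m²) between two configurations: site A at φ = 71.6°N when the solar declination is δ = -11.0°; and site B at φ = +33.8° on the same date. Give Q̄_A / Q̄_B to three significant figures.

Q̄_A / Q̄_B ≈ 0.122

— Configuration A (φ=+71.6°):
cos H₀ = −tan(+71.6°) tan(-11.000°) = 0.5843, H₀ = 0.9467 rad.
Bracket: H₀ sin φ sin δ + cos φ cos δ sin H₀ = 0.9467×0.94888×-0.19081 + 0.31565×0.98163×0.81152 = -0.171406 + 0.251451 = 0.080045.
Q̄ = (S₀/π) × [bracket] = (1106/π) × 0.080045 = 28.180 W/m².
— Configuration B (φ=+33.8°):
cos H₀ = −tan(+33.8°) tan(-11.000°) = 0.1301, H₀ = 1.4403 rad.
Bracket: H₀ sin φ sin δ + cos φ cos δ sin H₀ = 1.4403×0.55630×-0.19081 + 0.83098×0.98163×0.99150 = -0.152884 + 0.808781 = 0.655897.
Q̄ = (S₀/π) × [bracket] = (1106/π) × 0.655897 = 230.91 W/m².
Ratio Q̄_A / Q̄_B = 28.180 / 230.91 = 0.1220.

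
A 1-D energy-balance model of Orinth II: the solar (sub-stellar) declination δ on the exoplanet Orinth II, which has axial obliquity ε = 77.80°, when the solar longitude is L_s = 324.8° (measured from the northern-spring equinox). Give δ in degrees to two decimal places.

sin δ = sin ε · sin L_s = sin 77.80° × sin 324.8° = -0.563414.
δ = arcsin(-0.563414) = -34.29°.

δ = -34.29°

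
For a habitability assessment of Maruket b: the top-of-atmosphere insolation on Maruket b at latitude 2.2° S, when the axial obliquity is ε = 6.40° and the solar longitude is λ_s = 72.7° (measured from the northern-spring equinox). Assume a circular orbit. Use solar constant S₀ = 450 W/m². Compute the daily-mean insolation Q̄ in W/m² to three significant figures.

Q̄ ≈ 141 W/m²

Solar declination: sin δ = sin ε · sin λ_s = sin 6.40° × sin 72.7° = 0.10643, so δ = +6.109°.
cos H₀ = −tan(-2.2°) tan(+6.109°) = 0.0041, H₀ = 1.5667 rad.
Bracket: H₀ sin φ sin δ + cos φ cos δ sin H₀ = 1.5667×-0.03839×0.10643 + 0.99926×0.99432×0.99999 = -0.006401 + 0.993574 = 0.987173.
Q̄ = (S₀/π) × [bracket] = (450/π) × 0.987173 = 141.4 W/m².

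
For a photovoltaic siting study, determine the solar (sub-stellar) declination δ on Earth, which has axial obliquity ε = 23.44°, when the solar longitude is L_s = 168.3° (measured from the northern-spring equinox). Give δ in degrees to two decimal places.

sin δ = sin ε · sin L_s = sin 23.44° × sin 168.3° = 0.080666.
δ = arcsin(0.080666) = +4.63°.

δ = +4.63°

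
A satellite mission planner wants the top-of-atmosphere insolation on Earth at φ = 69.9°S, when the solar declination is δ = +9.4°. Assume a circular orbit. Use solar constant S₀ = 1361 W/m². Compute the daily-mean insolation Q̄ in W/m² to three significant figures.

cos H₀ = −tan(-69.9°) tan(+9.400°) = 0.4524, H₀ = 1.1014 rad.
Bracket: H₀ sin φ sin δ + cos φ cos δ sin H₀ = 1.1014×-0.93909×0.16333 + 0.34366×0.98657×0.89182 = -0.168934 + 0.302367 = 0.133433.
Q̄ = (S₀/π) × [bracket] = (1361/π) × 0.133433 = 57.81 W/m².

Q̄ ≈ 57.8 W/m²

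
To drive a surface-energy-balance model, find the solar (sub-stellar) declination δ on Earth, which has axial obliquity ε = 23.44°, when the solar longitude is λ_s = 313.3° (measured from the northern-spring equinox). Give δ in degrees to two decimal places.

sin δ = sin ε · sin λ_s = sin 23.44° × sin 313.3° = -0.289500.
δ = arcsin(-0.289500) = -16.83°.

δ = -16.83°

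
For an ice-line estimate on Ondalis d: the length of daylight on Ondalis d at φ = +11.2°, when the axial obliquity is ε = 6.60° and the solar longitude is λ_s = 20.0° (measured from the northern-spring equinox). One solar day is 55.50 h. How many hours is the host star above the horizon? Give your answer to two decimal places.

27.89 h

Solar declination: sin δ = sin ε · sin λ_s = sin 6.60° × sin 20.0° = 0.03931, so δ = +2.253°.
cos H₀ = −tan φ · tan δ = −tan(+11.2°) × tan(+2.253°) = -0.0078, so H₀ = 1.5786 rad = 90.45°.
Daylight = 2H₀/(2π) × 55.50 h = (1.5786/π) × 55.50 = 27.89 h.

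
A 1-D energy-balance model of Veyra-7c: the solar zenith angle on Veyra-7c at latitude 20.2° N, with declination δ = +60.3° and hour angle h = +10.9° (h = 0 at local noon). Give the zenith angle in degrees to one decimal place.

θ_z = 40.8°

cos θ_z = sin φ sin δ + cos φ cos δ cos h = 0.299937 + 0.456596 = 0.756533.
θ_z = arccos(0.756533) = 40.8°.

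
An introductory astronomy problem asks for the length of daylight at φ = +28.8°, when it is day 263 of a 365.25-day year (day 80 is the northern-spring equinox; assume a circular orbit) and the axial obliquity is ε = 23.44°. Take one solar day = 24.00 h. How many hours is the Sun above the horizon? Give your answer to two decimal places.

11.99 h

Solar longitude: λ_s = 360° × (263 − 80)/365.25 = 180.370°.
sin δ = sin 23.44° × sin 180.370° = -0.00257, so δ = -0.147°.
cos H₀ = −tan φ · tan δ = −tan(+28.8°) × tan(-0.147°) = 0.0014, so H₀ = 1.5694 rad = 89.92°.
Daylight = 2H₀/(2π) × 24.00 h = (1.5694/π) × 24.00 = 11.99 h.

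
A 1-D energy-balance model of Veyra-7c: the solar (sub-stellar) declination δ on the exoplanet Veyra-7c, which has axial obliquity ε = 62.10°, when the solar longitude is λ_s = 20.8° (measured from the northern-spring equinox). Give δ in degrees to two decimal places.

sin δ = sin ε · sin λ_s = sin 62.10° × sin 20.8° = 0.313831.
δ = arcsin(0.313831) = +18.29°.

δ = +18.29°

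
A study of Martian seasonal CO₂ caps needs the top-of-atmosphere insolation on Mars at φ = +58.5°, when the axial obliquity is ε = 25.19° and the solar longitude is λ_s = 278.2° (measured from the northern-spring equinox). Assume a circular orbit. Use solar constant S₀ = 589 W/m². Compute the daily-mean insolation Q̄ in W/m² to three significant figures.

Solar declination: sin δ = sin ε · sin λ_s = sin 25.19° × sin 278.2° = -0.42127, so δ = -24.915°.
cos H₀ = −tan(+58.5°) tan(-24.915°) = 0.7580, H₀ = 0.7106 rad.
Bracket: H₀ sin φ sin δ + cos φ cos δ sin H₀ = 0.7106×0.85264×-0.42127 + 0.52250×0.90694×0.65226 = -0.255242 + 0.309090 = 0.053848.
Q̄ = (S₀/π) × [bracket] = (589/π) × 0.053848 = 10.10 W/m².

Q̄ ≈ 10.1 W/m²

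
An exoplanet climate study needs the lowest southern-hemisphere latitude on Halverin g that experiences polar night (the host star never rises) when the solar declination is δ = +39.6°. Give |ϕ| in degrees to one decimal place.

Polar night requires cos h₀ = −tan ϕ tan δ ≥ 1, i.e. tan ϕ tan δ ≤ −1.
The boundary is |tan ϕ| · |tan δ| = 1, so |ϕ| = 90° − |δ| = 90° − 39.6° = 50.4° in the southern hemisphere.

|ϕ| = 50.4°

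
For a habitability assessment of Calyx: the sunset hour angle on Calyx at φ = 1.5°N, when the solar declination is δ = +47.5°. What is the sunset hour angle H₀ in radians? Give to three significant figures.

cos H₀ = −tan φ · tan δ = −tan(+1.5°) × tan(+47.500°) = -0.0286, so H₀ = 1.5994 rad = 91.64°.

H₀ = 1.60 rad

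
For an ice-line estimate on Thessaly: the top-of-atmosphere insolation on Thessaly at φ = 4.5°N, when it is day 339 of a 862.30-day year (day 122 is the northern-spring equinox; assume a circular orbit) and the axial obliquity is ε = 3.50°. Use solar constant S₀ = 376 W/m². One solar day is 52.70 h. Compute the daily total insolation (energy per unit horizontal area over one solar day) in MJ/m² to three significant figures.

Solar longitude: λ_s = 360° × (339 − 122)/862.30 = 90.595°.
sin δ = sin 3.50° × sin 90.595° = 0.06105, so δ = +3.500°.
cos H₀ = −tan(+4.5°) tan(+3.500°) = -0.0048, H₀ = 1.5756 rad.
Bracket: H₀ sin φ sin δ + cos φ cos δ sin H₀ = 1.5756×0.07846×0.06105 + 0.99692×0.99813×0.99999 = 0.007547 + 0.995046 = 1.002593.
Q̄ = (S₀/π) × [bracket] = (376/π) × 1.002593 = 119.99 W/m².
Daily total = Q̄ × 52.70 h × 3600 s/h = 119.99 × 52.70 × 3600 / 10⁶ = 22.76 MJ/m².

22.8 MJ/m²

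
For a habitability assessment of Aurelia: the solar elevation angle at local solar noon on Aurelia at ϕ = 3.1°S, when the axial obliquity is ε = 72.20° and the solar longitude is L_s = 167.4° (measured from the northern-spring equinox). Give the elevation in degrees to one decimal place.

Solar declination: sin δ = sin ε · sin L_s = sin 72.20° × sin 167.4° = 0.20770, so δ = +11.988°.
At local noon the hour angle is zero, so the zenith angle equals |ϕ − δ| = |-3.1° − (+11.988°)| = 15.088°.
Elevation = 90° − 15.088° = 74.9°.

74.9°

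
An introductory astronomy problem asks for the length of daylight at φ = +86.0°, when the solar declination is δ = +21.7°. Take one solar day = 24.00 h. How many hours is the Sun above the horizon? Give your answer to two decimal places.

Sunrise equation: cos H₀ = −tan φ · tan δ = -5.6909 ≤ −1, so the Sun never sets (polar day) and H₀ = π.
Daylight = 2H₀/(2π) × 24.00 h = (3.1416/π) × 24.00 = 24.00 h.

24.00 h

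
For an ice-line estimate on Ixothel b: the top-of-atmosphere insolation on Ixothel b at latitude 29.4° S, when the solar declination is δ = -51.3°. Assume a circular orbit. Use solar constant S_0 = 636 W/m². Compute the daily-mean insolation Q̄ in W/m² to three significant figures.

Q̄ ≈ 261 W/m²

cos h₀ = −tan(-29.4°) tan(-51.300°) = -0.7033, h₀ = 2.3509 rad.
Bracket: h₀ sin ϕ sin δ + cos ϕ cos δ sin h₀ = 2.3509×-0.49090×-0.78043 + 0.87121×0.62524×0.71087 = 0.900661 + 0.387222 = 1.287883.
Q̄ = (S_0/π) × [bracket] = (636/π) × 1.287883 = 260.7 W/m².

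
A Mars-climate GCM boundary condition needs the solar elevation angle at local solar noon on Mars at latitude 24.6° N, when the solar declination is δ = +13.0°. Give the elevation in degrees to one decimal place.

78.4°

At local noon the hour angle is zero, so the zenith angle equals |ϕ − δ| = |+24.6° − (+13.000°)| = 11.600°.
Elevation = 90° − 11.600° = 78.4°.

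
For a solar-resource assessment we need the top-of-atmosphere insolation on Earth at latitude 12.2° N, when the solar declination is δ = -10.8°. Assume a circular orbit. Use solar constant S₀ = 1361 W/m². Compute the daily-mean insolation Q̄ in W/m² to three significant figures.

Q̄ ≈ 389 W/m²

cos H₀ = −tan(+12.2°) tan(-10.800°) = 0.0412, H₀ = 1.5295 rad.
Bracket: H₀ sin φ sin δ + cos φ cos δ sin H₀ = 1.5295×0.21132×-0.18738 + 0.97742×0.98229×0.99915 = -0.060564 + 0.959294 = 0.898730.
Q̄ = (S₀/π) × [bracket] = (1361/π) × 0.898730 = 389.3 W/m².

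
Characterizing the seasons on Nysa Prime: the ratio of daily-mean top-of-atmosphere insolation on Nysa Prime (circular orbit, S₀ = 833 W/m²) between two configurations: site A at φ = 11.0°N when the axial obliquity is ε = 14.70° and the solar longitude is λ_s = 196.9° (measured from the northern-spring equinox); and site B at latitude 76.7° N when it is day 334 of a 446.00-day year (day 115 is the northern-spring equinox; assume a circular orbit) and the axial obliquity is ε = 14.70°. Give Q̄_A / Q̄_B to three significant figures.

Q̄_A / Q̄_B ≈ 3.79

— Configuration A (φ=+11.0°):
Solar declination: sin δ = sin ε · sin λ_s = sin 14.70° × sin 196.9° = -0.07377, so δ = -4.230°.
cos H₀ = −tan(+11.0°) tan(-4.230°) = 0.0144, H₀ = 1.5564 rad.
Bracket: H₀ sin φ sin δ + cos φ cos δ sin H₀ = 1.5564×0.19081×-0.07377 + 0.98163×0.99728×0.99990 = -0.021908 + 0.978862 = 0.956954.
Q̄ = (S₀/π) × [bracket] = (833/π) × 0.956954 = 253.74 W/m².
— Configuration B (φ=+76.7°):
Solar longitude: λ_s = 360° × (334 − 115)/446.00 = 176.771°.
sin δ = sin 14.70° × sin 176.771° = 0.01429, so δ = +0.819°.
cos H₀ = −tan(+76.7°) tan(+0.819°) = -0.0605, H₀ = 1.6313 rad.
Bracket: H₀ sin φ sin δ + cos φ cos δ sin H₀ = 1.6313×0.97318×0.01429 + 0.23005×0.99990×0.99817 = 0.022686 + 0.229606 = 0.252292.
Q̄ = (S₀/π) × [bracket] = (833/π) × 0.252292 = 66.896 W/m².
Ratio Q̄_A / Q̄_B = 253.74 / 66.896 = 3.793.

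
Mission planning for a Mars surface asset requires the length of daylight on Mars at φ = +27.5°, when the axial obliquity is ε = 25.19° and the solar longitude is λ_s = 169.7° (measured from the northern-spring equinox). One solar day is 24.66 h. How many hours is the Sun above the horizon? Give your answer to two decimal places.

Solar declination: sin δ = sin ε · sin λ_s = sin 25.19° × sin 169.7° = 0.07610, so δ = +4.365°.
cos H₀ = −tan φ · tan δ = −tan(+27.5°) × tan(+4.365°) = -0.0397, so H₀ = 1.6105 rad = 92.28°.
Daylight = 2H₀/(2π) × 24.66 h = (1.6105/π) × 24.66 = 12.64 h.

12.64 h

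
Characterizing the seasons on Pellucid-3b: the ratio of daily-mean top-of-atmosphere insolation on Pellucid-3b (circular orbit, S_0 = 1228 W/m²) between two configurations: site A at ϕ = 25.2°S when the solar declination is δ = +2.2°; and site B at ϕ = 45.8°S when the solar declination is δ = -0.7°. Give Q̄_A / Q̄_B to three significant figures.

— Configuration A (ϕ=-25.2°):
cos h₀ = −tan(-25.2°) tan(+2.200°) = 0.0181, h₀ = 1.5527 rad.
Bracket: h₀ sin ϕ sin δ + cos ϕ cos δ sin h₀ = 1.5527×-0.42578×0.03839 + 0.90483×0.99926×0.99984 = -0.025380 + 0.904016 = 0.878636.
Q̄ = (S_0/π) × [bracket] = (1228/π) × 0.878636 = 343.45 W/m².
— Configuration B (ϕ=-45.8°):
cos h₀ = −tan(-45.8°) tan(-0.700°) = -0.0126, h₀ = 1.5834 rad.
Bracket: h₀ sin ϕ sin δ + cos ϕ cos δ sin h₀ = 1.5834×-0.71691×-0.01222 + 0.69717×0.99993×0.99992 = 0.013872 + 0.697065 = 0.710937.
Q̄ = (S_0/π) × [bracket] = (1228/π) × 0.710937 = 277.89 W/m².
Ratio Q̄_A / Q̄_B = 343.45 / 277.89 = 1.236.

Q̄_A / Q̄_B ≈ 1.24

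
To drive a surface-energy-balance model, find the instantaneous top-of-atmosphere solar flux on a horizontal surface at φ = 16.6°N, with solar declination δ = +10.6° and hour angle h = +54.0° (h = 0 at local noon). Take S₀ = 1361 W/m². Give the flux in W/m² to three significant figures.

825 W/m²

cos θ_z = sin φ sin δ + cos φ cos δ cos h = 0.052553 + 0.553676 = 0.606229.
Flux = S₀ · cos θ_z = 1361 × 0.606229 = 825.1 W/m².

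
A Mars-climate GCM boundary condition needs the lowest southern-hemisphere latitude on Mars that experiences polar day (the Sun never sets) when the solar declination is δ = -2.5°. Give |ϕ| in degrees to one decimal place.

|ϕ| = 87.5°

Polar day requires cos h₀ = −tan ϕ tan δ ≤ −1, i.e. tan ϕ tan δ ≥ 1.
The boundary is |tan ϕ| · |tan δ| = 1, so |ϕ| = 90° − |δ| = 90° − 2.5° = 87.5° in the southern hemisphere.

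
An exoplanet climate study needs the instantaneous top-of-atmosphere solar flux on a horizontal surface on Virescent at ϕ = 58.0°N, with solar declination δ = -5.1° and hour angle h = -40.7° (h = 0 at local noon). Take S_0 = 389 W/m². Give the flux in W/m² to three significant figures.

cos θ_z = sin ϕ sin δ + cos ϕ cos δ cos h = -0.075387 + 0.400159 = 0.324772.
Flux = S_0 · cos θ_z = 389 × 0.324772 = 126.3 W/m².

126 W/m²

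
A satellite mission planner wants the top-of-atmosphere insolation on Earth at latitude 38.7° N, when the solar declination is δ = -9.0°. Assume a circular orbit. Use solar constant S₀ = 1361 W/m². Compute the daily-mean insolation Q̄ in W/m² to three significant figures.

cos H₀ = −tan(+38.7°) tan(-9.000°) = 0.1269, H₀ = 1.4436 rad.
Bracket: H₀ sin φ sin δ + cos φ cos δ sin H₀ = 1.4436×0.62524×-0.15643 + 0.78043×0.98769×0.99192 = -0.141193 + 0.764595 = 0.623402.
Q̄ = (S₀/π) × [bracket] = (1361/π) × 0.623402 = 270.1 W/m².

Q̄ ≈ 270 W/m²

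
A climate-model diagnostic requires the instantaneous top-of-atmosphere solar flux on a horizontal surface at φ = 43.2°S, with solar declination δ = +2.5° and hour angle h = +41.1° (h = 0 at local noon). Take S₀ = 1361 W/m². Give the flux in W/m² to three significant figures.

706 W/m²

cos θ_z = sin φ sin δ + cos φ cos δ cos h = -0.029860 + 0.548801 = 0.518941.
Flux = S₀ · cos θ_z = 1361 × 0.518941 = 706.3 W/m².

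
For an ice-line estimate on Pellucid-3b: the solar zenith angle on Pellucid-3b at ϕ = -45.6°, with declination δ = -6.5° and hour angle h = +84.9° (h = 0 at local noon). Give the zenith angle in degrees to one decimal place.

θ_z = 81.8°

cos θ_z = sin ϕ sin δ + cos ϕ cos δ cos h = 0.080881 + 0.061796 = 0.142677.
θ_z = arccos(0.142677) = 81.8°.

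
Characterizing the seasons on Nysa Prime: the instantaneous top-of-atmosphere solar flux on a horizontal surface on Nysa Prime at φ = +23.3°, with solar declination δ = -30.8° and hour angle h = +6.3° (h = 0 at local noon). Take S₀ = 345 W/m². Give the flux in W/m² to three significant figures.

201 W/m²

cos θ_z = sin φ sin δ + cos φ cos δ cos h = -0.202536 + 0.784144 = 0.581608.
Flux = S₀ · cos θ_z = 345 × 0.581608 = 200.7 W/m².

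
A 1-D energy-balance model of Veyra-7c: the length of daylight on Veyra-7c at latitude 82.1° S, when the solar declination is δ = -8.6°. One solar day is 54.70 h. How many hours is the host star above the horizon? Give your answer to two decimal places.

Sunrise equation: cos h₀ = −tan ϕ · tan δ = -1.0899 ≤ −1, so the host star never sets (polar day) and h₀ = π.
Daylight = 2h₀/(2π) × 54.70 h = (3.1416/π) × 54.70 = 54.70 h.

54.70 h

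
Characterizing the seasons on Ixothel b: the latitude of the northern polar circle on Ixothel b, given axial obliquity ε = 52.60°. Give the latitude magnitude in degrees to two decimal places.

The polar circle is the lowest latitude that experiences at least one full rotation of continuous daylight at the northern-summer solstice; it lies at |ϕ| = 90° − ε = 90° − 52.60° = 37.40°.

37.40°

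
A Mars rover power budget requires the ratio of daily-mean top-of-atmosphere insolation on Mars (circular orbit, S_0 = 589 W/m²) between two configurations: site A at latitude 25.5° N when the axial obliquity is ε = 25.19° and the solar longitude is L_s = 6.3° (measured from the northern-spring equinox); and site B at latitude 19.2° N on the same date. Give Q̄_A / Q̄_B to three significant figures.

— Configuration A (ϕ=+25.5°):
Solar declination: sin δ = sin ε · sin L_s = sin 25.19° × sin 6.3° = 0.04671, so δ = +2.677°.
cos h₀ = −tan(+25.5°) tan(+2.677°) = -0.0223, h₀ = 1.5931 rad.
Bracket: h₀ sin ϕ sin δ + cos ϕ cos δ sin h₀ = 1.5931×0.43051×0.04671 + 0.90259×0.99891×0.99975 = 0.032036 + 0.901381 = 0.933417.
Q̄ = (S_0/π) × [bracket] = (589/π) × 0.933417 = 175.00 W/m².
— Configuration B (ϕ=+19.2°):
cos h₀ = −tan(+19.2°) tan(+2.677°) = -0.0163, h₀ = 1.5871 rad.
Bracket: h₀ sin ϕ sin δ + cos ϕ cos δ sin h₀ = 1.5871×0.32887×0.04671 + 0.94438×0.99891×0.99987 = 0.024380 + 0.943228 = 0.967608.
Q̄ = (S_0/π) × [bracket] = (589/π) × 0.967608 = 181.41 W/m².
Ratio Q̄_A / Q̄_B = 175.00 / 181.41 = 0.9647.

Q̄_A / Q̄_B ≈ 0.965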